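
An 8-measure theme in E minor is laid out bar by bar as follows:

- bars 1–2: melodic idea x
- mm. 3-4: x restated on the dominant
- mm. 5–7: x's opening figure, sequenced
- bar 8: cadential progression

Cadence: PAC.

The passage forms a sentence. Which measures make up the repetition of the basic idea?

measures 3–4

The presentation of a sentence is the basic idea (bars 1–2) plus its repetition (mm. 3-4); the repetition of the basic idea is therefore mm. 3–4.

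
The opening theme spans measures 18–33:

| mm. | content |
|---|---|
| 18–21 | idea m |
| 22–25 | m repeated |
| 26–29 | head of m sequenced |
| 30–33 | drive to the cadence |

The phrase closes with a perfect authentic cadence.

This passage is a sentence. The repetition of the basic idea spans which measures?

The presentation of a sentence is the basic idea (bars 18-21) plus its repetition (mm. 22-25); the repetition of the basic idea is therefore bars 22–25.

measures 22–25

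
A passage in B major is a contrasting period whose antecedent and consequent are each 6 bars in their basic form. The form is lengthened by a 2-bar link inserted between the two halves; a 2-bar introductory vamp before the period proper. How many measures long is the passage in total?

16 measures

Basic contrasting period: 6 + 6 = 12 bars.
12 (basic form) + 2 (link) + 2 (introduction) = 16.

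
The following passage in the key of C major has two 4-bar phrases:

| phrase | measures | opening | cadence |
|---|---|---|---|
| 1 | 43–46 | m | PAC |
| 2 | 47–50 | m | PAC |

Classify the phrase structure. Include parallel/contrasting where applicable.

Both phrases have the same opening (m) and the same cadence (perfect authentic cadence): the second is a restatement, not a consequent, so this is a repeated phrase rather than a period.

repeated phrase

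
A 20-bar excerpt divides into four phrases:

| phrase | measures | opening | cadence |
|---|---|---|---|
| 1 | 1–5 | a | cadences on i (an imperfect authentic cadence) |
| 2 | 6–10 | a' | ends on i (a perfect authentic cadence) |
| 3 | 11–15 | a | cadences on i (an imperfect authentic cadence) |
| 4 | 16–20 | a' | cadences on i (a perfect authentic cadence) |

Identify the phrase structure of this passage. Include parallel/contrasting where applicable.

repeated period

The cadence pattern IAC–PAC–IAC–PAC is weak–strong twice, and phrases 3–4 restate phrases 1–2: a period heard twice, not a double period (which would end weakly at phrase 2).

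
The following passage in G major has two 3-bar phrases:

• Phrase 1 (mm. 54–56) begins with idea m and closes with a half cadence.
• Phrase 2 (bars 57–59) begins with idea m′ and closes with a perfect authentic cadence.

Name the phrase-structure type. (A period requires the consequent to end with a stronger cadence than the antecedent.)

Phrase 1 ends with a half cadence (weaker) and phrase 2 with a perfect authentic cadence (stronger): antecedent + consequent = a period.
The two phrases open with the same material (m / m′), so the period is parallel.

parallel period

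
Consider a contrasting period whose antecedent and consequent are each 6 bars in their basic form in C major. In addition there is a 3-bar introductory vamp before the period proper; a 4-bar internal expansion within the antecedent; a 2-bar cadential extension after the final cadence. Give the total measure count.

21 measures

Basic contrasting period: 6 + 6 = 12 bars.
12 (basic form) + 3 (introduction) + 4 (internal expansion) + 2 (cadential extension) = 21.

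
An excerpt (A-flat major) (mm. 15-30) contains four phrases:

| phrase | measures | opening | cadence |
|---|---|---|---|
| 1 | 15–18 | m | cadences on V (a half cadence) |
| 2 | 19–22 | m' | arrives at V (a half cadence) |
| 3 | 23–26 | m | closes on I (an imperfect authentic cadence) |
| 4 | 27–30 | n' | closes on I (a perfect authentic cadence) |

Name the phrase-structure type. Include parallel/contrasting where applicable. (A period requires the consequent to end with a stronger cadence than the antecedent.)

Four phrases in two halves: the first half (bars 15-22) ends with a half cadence, the second (measures 23–30) with a perfect authentic cadence — a large antecedent–consequent pair, i.e. a double period.
Phrase 3 begins with the same material as phrase 1, making it parallel.

parallel double period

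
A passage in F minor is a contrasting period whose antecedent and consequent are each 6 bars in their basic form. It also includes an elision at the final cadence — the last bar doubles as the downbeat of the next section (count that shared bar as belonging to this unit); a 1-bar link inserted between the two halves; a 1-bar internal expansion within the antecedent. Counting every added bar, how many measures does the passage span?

14 measures

Basic contrasting period: 6 + 6 = 12 bars.
12 (basic form) + 1 (link) + 1 (internal expansion) = 14.
The elision shares a bar with the next section but does not change this unit's count.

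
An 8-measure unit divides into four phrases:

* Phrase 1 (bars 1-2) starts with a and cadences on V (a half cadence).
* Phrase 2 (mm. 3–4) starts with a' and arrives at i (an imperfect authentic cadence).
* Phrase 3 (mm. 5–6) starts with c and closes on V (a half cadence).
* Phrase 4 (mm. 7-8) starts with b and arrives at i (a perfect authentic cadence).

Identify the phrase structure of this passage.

Four phrases in two halves: the first half (mm. 1-4) ends with an imperfect authentic cadence, the second (mm. 5–8) with a perfect authentic cadence — a large antecedent–consequent pair, i.e. a double period.
Phrase 3 begins with different material from phrase 1, making it contrasting.

contrasting double period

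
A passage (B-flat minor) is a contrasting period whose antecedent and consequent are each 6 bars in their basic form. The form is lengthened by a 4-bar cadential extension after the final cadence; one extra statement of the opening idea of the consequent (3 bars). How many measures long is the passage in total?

Basic contrasting period: 6 + 6 = 12 bars.
12 (basic form) + 4 (cadential extension) + 3 (extra statement) = 19.

19 measures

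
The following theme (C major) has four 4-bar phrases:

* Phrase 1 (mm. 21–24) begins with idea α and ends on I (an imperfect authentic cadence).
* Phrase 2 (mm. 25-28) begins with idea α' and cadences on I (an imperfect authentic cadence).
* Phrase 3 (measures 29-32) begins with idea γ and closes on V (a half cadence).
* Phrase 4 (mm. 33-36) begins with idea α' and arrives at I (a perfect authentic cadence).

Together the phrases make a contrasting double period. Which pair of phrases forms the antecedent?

In a double period the first pair of phrases (ending imperfect authentic cadence) is the large antecedent and the second pair (ending perfect authentic cadence) is the large consequent; the antecedent is phrases 1 and 2.

phrases 1 and 2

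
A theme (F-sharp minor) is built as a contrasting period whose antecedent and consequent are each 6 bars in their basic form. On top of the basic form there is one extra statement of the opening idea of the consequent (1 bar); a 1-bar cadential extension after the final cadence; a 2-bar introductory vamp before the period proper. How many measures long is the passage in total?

16 measures

Basic contrasting period: 6 + 6 = 12 bars.
12 (basic form) + 1 (extra statement) + 1 (cadential extension) + 2 (introduction) = 16.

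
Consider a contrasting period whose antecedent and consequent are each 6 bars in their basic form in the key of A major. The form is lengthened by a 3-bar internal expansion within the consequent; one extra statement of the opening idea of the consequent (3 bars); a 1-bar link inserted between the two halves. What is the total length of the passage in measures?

Basic contrasting period: 6 + 6 = 12 bars.
12 (basic form) + 3 (internal expansion) + 3 (extra statement) + 1 (link) = 19.

19 measures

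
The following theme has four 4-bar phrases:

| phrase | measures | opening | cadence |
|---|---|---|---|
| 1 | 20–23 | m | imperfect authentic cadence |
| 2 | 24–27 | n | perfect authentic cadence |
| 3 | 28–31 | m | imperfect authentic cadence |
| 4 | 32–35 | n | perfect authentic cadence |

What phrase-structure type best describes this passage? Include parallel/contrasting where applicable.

repeated period

The cadence pattern IAC–PAC–IAC–PAC is weak–strong twice, and phrases 3–4 restate phrases 1–2: a period heard twice, not a double period (which would end weakly at phrase 2).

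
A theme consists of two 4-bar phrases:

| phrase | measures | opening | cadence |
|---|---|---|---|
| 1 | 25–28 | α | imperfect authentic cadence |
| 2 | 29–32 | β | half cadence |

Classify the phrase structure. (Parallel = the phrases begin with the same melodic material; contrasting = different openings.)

phrase group

The second phrase closes with a half cadence, which is not stronger than the first phrase's imperfect authentic cadence; without a weak→strong cadential pair there is no antecedent–consequent relationship, so this is a phrase group rather than a period.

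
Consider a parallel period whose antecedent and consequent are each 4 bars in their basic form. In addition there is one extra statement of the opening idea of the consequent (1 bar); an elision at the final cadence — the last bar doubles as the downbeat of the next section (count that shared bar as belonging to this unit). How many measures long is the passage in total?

9 measures

Basic parallel period: 4 + 4 = 8 bars.
8 (basic form) + 1 (extra statement) = 9.
The elision shares a bar with the next section but does not change this unit's count.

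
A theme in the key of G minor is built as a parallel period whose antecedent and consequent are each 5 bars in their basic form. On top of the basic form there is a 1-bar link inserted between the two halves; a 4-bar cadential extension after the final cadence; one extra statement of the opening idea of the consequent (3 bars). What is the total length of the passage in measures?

Basic parallel period: 5 + 5 = 10 bars.
10 (basic form) + 1 (link) + 4 (cadential extension) + 3 (extra statement) = 18.

18 measures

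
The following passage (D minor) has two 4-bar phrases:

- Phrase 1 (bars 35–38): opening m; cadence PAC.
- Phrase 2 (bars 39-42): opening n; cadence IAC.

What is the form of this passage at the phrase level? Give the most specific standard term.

The second phrase closes with an imperfect authentic cadence, which is not stronger than the first phrase's perfect authentic cadence; without a weak→strong cadential pair there is no antecedent–consequent relationship, so this is a phrase group rather than a period.

phrase group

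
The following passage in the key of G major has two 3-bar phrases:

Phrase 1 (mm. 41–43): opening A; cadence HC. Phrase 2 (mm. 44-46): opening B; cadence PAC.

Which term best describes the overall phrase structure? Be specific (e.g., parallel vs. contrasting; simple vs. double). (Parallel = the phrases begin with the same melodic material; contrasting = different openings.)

Phrase 1 ends with a half cadence (weaker) and phrase 2 with a perfect authentic cadence (stronger): antecedent + consequent = a period.
The two phrases open with different material (A / B), so the period is contrasting.

contrasting period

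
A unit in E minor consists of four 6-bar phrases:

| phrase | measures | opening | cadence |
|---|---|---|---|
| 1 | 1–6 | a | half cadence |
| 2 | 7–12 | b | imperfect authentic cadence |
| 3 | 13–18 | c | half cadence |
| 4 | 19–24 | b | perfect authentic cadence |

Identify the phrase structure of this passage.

Four phrases in two halves: the first half (mm. 1–12) ends with an imperfect authentic cadence, the second (bars 13-24) with a perfect authentic cadence — a large antecedent–consequent pair, i.e. a double period.
Phrase 3 begins with different material from phrase 1, making it contrasting.

contrasting double period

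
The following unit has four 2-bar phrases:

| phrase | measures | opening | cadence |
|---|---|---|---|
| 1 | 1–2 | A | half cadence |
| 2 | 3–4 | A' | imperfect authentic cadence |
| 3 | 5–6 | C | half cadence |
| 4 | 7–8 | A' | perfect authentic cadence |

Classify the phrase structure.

contrasting double period

Four phrases in two halves: the first half (mm. 1-4) ends with an imperfect authentic cadence, the second (mm. 5-8) with a perfect authentic cadence — a large antecedent–consequent pair, i.e. a double period.
Phrase 3 begins with different material from phrase 1, making it contrasting.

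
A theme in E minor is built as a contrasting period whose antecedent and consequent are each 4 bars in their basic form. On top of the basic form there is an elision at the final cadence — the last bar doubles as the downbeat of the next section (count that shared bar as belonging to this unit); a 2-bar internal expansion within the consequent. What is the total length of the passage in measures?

10 measures

Basic contrasting period: 4 + 4 = 8 bars.
8 (basic form) + 2 (internal expansion) = 10.
The elision shares a bar with the next section but does not change this unit's count.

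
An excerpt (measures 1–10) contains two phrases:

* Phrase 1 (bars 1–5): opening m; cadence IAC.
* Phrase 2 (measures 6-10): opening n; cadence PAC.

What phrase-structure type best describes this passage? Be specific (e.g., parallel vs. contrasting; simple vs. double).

Phrase 1 ends with an imperfect authentic cadence (weaker) and phrase 2 with a perfect authentic cadence (stronger): antecedent + consequent = a period.
The two phrases open with different material (m / n), so the period is contrasting.

contrasting period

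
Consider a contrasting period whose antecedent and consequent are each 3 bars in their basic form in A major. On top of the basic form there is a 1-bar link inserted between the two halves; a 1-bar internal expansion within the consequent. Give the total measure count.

Basic contrasting period: 3 + 3 = 6 bars.
6 (basic form) + 1 (link) + 1 (internal expansion) = 8.

8 measures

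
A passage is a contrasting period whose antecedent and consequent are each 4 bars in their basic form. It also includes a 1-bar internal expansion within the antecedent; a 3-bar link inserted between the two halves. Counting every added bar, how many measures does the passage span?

Basic contrasting period: 4 + 4 = 8 bars.
8 (basic form) + 1 (internal expansion) + 3 (link) = 12.

12 measures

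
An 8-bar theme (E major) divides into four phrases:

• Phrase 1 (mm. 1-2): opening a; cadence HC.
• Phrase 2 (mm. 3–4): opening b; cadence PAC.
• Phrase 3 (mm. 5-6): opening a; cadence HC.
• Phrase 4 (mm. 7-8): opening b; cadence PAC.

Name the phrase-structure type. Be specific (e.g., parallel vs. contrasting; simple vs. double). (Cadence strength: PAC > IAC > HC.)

The cadence pattern HC–PAC–HC–PAC is weak–strong twice, and phrases 3–4 restate phrases 1–2: a period heard twice, not a double period (which would end weakly at phrase 2).

repeated period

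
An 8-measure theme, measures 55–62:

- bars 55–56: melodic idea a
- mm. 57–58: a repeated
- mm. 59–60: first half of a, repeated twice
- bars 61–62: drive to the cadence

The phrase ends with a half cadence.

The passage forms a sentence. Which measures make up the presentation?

The presentation of a sentence is the basic idea (mm. 55-56) plus its repetition (mm. 57–58); the presentation is therefore measures 55–58.

measures 55–58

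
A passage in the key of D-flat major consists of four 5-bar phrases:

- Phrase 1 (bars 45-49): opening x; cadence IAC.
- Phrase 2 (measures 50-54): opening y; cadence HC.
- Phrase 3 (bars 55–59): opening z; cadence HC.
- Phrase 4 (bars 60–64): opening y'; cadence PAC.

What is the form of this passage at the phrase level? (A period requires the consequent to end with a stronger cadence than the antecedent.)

Four phrases in two halves: the first half (mm. 45-54) ends with a half cadence, the second (mm. 55-64) with a perfect authentic cadence — a large antecedent–consequent pair, i.e. a double period.
Phrase 3 begins with different material from phrase 1, making it contrasting.

contrasting double period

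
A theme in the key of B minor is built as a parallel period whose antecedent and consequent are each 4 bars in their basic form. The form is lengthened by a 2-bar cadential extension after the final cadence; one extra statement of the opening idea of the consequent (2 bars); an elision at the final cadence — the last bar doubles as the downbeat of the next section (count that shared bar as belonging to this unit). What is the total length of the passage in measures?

Basic parallel period: 4 + 4 = 8 bars.
8 (basic form) + 2 (cadential extension) + 2 (extra statement) = 12.
The elision shares a bar with the next section but does not change this unit's count.

12 measures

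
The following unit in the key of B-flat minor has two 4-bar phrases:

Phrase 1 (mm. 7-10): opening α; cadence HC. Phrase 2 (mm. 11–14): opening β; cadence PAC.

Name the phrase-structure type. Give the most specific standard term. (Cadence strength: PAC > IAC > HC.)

contrasting period

Phrase 1 ends with a half cadence (weaker) and phrase 2 with a perfect authentic cadence (stronger): antecedent + consequent = a period.
The two phrases open with different material (α / β), so the period is contrasting.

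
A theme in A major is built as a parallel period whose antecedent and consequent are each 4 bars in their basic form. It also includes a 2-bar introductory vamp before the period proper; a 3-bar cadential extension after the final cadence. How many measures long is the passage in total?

Basic parallel period: 4 + 4 = 8 bars.
8 (basic form) + 2 (introduction) + 3 (cadential extension) = 13.

13 measures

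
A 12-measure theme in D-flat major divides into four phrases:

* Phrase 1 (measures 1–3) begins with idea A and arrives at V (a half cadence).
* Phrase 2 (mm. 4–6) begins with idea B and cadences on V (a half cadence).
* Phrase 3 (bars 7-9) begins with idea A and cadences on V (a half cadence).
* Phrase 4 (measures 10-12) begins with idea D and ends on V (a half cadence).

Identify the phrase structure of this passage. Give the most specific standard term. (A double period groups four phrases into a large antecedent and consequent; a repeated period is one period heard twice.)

phrase group

Phrase 4 ends with a half cadence, no stronger than phrase 2's half cadence, so the four phrases do not form a double period; nor do phrases 3–4 duplicate 1–2, so it is not a repeated period. With no phrase reaching a conclusive cadence, the passage is a phrase group.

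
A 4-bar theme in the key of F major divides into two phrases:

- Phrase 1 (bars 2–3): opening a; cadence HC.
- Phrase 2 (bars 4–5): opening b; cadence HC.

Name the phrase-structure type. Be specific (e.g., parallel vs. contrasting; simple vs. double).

The second phrase closes with a half cadence, which is not stronger than the first phrase's half cadence; without a weak→strong cadential pair there is no antecedent–consequent relationship, so this is a phrase group rather than a period.

phrase group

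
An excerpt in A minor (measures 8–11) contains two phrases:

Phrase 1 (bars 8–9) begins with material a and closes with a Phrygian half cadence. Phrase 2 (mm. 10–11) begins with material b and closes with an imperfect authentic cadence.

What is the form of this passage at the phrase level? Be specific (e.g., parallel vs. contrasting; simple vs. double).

Phrase 1 ends with a Phrygian half cadence (weaker) and phrase 2 with an imperfect authentic cadence (stronger): antecedent + consequent = a period.
The two phrases open with different material (a / b), so the period is contrasting.

contrasting period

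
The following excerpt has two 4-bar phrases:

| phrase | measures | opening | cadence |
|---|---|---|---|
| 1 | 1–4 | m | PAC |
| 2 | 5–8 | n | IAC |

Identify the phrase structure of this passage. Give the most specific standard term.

The second phrase closes with an imperfect authentic cadence, which is not stronger than the first phrase's perfect authentic cadence; without a weak→strong cadential pair there is no antecedent–consequent relationship, so this is a phrase group rather than a period.

phrase group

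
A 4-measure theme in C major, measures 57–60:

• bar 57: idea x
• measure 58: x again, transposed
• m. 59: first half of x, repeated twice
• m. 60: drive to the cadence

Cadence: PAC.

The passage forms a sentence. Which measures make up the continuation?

After the presentation (mm. 57–58), the continuation covers the fragmentation through the cadence: mm. 59–60.

measures 59–60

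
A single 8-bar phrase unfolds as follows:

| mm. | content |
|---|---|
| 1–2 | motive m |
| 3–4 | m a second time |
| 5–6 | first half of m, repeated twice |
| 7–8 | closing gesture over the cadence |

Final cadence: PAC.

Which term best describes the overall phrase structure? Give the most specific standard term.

Basic idea (measures 1–2) + its repetition (mm. 3–4) form the presentation; fragmentation and cadence (bars 5-8) form the continuation — the 8-bar whole is a sentence.

sentence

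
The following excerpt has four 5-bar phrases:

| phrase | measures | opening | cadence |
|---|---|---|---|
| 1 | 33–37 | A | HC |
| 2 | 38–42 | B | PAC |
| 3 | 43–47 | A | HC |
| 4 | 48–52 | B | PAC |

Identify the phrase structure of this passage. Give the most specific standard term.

The cadence pattern HC–PAC–HC–PAC is weak–strong twice, and phrases 3–4 restate phrases 1–2: a period heard twice, not a double period (which would end weakly at phrase 2).

repeated period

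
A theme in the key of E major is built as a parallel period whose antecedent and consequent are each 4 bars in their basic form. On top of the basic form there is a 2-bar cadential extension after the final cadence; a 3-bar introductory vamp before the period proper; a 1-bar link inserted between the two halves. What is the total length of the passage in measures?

Basic parallel period: 4 + 4 = 8 bars.
8 (basic form) + 2 (cadential extension) + 3 (introduction) + 1 (link) = 14.

14 measures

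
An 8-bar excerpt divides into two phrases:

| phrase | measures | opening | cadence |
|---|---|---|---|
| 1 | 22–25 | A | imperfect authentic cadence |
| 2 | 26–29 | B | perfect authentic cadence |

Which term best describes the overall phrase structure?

contrasting period

Phrase 1 ends with an imperfect authentic cadence (weaker) and phrase 2 with a perfect authentic cadence (stronger): antecedent + consequent = a period.
The two phrases open with different material (A / B), so the period is contrasting.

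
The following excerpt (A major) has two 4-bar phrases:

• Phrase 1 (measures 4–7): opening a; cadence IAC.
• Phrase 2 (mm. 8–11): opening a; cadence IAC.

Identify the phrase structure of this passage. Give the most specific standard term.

repeated phrase

Both phrases have the same opening (a) and the same cadence (imperfect authentic cadence): the second is a restatement, not a consequent, so this is a repeated phrase rather than a period.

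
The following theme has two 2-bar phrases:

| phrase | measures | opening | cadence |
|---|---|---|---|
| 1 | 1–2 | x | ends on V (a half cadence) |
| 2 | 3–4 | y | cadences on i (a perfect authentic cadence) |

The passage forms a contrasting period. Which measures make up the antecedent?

measures 1–2

The phrase ending with the weaker cadence (half cadence) is the antecedent; the one ending more conclusively (perfect authentic cadence) is the consequent. The antecedent is measures 1–2.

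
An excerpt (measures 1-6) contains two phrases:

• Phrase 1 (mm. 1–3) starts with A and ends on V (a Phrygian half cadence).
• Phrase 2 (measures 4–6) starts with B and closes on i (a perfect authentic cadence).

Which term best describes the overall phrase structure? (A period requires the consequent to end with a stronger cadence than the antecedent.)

Phrase 1 ends with a Phrygian half cadence (weaker) and phrase 2 with a perfect authentic cadence (stronger): antecedent + consequent = a period.
The two phrases open with different material (A / B), so the period is contrasting.

contrasting period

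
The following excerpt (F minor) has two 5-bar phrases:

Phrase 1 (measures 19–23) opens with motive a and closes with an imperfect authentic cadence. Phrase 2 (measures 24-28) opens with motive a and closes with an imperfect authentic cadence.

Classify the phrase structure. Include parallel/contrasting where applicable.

Both phrases have the same opening (a) and the same cadence (imperfect authentic cadence): the second is a restatement, not a consequent, so this is a repeated phrase rather than a period.

repeated phrase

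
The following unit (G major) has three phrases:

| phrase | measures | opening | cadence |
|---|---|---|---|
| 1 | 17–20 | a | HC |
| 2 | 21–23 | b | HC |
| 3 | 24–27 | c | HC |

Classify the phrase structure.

phrase group

The final phrase closes with a half cadence, which is not stronger than the preceding half cadence; the 3 phrases lack an overall antecedent–consequent design and so form a phrase group.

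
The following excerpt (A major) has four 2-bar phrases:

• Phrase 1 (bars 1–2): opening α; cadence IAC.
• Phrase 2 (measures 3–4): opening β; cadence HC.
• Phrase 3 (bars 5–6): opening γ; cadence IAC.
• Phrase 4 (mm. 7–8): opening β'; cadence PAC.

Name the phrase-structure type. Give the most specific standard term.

contrasting double period

Four phrases in two halves: the first half (measures 1–4) ends with a half cadence, the second (measures 5–8) with a perfect authentic cadence — a large antecedent–consequent pair, i.e. a double period.
Phrase 3 begins with different material from phrase 1, making it contrasting.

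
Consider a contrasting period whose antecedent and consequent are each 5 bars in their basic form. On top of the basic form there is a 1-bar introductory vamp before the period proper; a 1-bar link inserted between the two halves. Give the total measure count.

Basic contrasting period: 5 + 5 = 10 bars.
10 (basic form) + 1 (introduction) + 1 (link) = 12.

12 measures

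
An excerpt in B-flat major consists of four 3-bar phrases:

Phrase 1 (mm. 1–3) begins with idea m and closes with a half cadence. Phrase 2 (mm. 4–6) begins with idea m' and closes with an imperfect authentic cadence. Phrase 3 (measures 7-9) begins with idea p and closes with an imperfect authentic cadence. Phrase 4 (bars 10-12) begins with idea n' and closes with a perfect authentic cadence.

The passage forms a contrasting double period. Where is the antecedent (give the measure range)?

measures 1–6

In a double period the four phrases pair into a large antecedent (phrases 1–2, ending imperfect authentic cadence) and a large consequent (phrases 3–4, ending perfect authentic cadence). The antecedent spans mm. 1–6.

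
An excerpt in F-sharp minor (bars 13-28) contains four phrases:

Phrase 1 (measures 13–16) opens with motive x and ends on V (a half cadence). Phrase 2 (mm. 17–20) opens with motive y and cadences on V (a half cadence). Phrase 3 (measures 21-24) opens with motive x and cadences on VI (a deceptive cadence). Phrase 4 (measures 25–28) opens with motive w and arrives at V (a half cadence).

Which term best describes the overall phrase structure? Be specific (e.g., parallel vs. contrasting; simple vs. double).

Phrase 4 ends with a half cadence, no stronger than phrase 2's half cadence, so the four phrases do not form a double period; nor do phrases 3–4 duplicate 1–2, so it is not a repeated period. With no phrase reaching a conclusive cadence, the passage is a phrase group.

phrase group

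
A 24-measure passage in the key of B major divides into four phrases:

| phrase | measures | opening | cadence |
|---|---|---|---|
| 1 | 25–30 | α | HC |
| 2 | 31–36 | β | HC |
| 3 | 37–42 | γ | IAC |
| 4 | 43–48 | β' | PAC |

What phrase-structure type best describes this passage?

Four phrases in two halves: the first half (bars 25–36) ends with a half cadence, the second (mm. 37–48) with a perfect authentic cadence — a large antecedent–consequent pair, i.e. a double period.
Phrase 3 begins with different material from phrase 1, making it contrasting.

contrasting double period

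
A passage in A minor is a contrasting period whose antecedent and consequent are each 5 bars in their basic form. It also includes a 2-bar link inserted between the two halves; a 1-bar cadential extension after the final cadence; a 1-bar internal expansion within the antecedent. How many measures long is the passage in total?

Basic contrasting period: 5 + 5 = 10 bars.
10 (basic form) + 2 (link) + 1 (cadential extension) + 1 (internal expansion) = 14.

14 measures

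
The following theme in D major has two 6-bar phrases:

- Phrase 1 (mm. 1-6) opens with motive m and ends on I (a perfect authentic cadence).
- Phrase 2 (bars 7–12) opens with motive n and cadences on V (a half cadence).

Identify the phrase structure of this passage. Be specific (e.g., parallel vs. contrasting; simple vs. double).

phrase group

The second phrase closes with a half cadence, which is not stronger than the first phrase's perfect authentic cadence; without a weak→strong cadential pair there is no antecedent–consequent relationship, so this is a phrase group rather than a period.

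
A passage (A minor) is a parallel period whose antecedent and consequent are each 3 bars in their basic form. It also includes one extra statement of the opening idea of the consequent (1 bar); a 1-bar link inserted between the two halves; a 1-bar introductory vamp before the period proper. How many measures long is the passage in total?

9 measures

Basic parallel period: 3 + 3 = 6 bars.
6 (basic form) + 1 (extra statement) + 1 (link) + 1 (introduction) = 9.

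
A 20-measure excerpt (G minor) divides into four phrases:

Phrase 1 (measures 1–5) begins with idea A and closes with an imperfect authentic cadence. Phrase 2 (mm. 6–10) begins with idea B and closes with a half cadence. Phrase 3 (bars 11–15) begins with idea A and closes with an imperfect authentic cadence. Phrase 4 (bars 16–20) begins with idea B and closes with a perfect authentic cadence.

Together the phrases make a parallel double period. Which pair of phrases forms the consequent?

In a double period the first pair of phrases (ending half cadence) is the large antecedent and the second pair (ending perfect authentic cadence) is the large consequent; the consequent is phrases 3 and 4.

phrases 3 and 4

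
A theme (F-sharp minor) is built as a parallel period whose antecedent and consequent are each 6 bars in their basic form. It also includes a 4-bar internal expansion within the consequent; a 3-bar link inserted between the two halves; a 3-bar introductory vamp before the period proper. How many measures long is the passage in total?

Basic parallel period: 6 + 6 = 12 bars.
12 (basic form) + 4 (internal expansion) + 3 (link) + 3 (introduction) = 22.

22 measures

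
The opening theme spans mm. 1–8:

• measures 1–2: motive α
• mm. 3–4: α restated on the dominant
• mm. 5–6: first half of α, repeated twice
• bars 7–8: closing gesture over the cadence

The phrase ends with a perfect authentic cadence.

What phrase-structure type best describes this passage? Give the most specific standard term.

sentence

Basic idea (bars 1–2) + its repetition (bars 3–4) form the presentation; fragmentation and cadence (mm. 5-8) form the continuation — the 8-bar whole is a sentence.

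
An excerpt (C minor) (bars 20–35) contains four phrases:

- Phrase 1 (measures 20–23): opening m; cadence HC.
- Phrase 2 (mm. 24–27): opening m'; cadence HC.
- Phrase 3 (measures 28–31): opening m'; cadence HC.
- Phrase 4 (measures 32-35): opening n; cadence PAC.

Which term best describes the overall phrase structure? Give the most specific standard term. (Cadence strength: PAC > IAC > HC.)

parallel double period

Four phrases in two halves: the first half (mm. 20–27) ends with a half cadence, the second (mm. 28–35) with a perfect authentic cadence — a large antecedent–consequent pair, i.e. a double period.
Phrase 3 begins with the same material as phrase 1, making it parallel.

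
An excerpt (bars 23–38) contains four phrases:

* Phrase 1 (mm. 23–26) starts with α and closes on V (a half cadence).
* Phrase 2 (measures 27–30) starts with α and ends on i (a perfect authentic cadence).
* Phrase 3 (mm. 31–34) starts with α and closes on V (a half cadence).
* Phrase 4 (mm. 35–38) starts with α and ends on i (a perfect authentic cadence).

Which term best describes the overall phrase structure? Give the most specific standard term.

The cadence pattern HC–PAC–HC–PAC is weak–strong twice, and phrases 3–4 restate phrases 1–2: a period heard twice, not a double period (which would end weakly at phrase 2).

repeated period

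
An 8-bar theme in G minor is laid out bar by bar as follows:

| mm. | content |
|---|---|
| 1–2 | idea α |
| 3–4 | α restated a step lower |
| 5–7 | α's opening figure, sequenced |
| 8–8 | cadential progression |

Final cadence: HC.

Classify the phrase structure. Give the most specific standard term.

sentence

Basic idea (mm. 1–2) + its repetition (mm. 3-4) form the presentation; fragmentation and cadence (mm. 5-8) form the continuation — the 8-bar whole is a sentence.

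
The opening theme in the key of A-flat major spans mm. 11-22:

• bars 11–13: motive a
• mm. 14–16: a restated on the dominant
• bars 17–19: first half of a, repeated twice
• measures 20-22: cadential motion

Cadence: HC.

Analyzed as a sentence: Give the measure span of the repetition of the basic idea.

The presentation of a sentence is the basic idea (bars 11-13) plus its repetition (mm. 14–16); the repetition of the basic idea is therefore bars 14–16.

measures 14–16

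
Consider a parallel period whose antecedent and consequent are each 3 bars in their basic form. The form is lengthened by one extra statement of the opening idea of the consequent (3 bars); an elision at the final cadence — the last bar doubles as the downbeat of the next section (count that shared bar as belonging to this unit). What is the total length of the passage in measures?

9 measures

Basic parallel period: 3 + 3 = 6 bars.
6 (basic form) + 3 (extra statement) = 9.
The elision shares a bar with the next section but does not change this unit's count.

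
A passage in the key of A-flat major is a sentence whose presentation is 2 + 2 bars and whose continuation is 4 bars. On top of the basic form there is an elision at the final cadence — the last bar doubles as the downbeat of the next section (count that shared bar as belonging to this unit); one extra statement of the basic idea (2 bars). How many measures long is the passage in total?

10 measures

Basic sentence: 2 + 2 + 4 = 8 bars.
8 (basic form) + 2 (extra statement) = 10.
The elision shares a bar with the next section but does not change this unit's count.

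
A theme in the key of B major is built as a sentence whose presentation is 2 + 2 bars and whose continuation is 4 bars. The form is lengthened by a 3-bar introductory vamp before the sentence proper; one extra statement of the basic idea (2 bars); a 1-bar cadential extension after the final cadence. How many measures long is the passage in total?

Basic sentence: 2 + 2 + 4 = 8 bars.
8 (basic form) + 3 (introduction) + 2 (extra statement) + 1 (cadential extension) = 14.

14 measures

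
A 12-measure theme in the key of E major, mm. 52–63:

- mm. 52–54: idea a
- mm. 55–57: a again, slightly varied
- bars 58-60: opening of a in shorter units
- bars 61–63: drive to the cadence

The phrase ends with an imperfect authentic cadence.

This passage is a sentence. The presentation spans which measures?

The presentation of a sentence is the basic idea (mm. 52–54) plus its repetition (mm. 55–57); the presentation is therefore bars 52-57.

measures 52–57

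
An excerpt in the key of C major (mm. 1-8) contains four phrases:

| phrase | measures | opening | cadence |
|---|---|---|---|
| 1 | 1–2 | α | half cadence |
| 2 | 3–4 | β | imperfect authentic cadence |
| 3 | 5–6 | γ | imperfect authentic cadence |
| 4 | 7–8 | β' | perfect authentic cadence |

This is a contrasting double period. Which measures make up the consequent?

measures 5–8

In a double period the first pair of phrases (ending imperfect authentic cadence) is the large antecedent and the second pair (ending perfect authentic cadence) is the large consequent; the consequent is measures 5–8.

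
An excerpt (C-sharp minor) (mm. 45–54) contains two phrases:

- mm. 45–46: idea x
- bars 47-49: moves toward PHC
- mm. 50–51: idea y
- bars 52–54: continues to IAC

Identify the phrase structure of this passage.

contrasting period

Phrase 1 ends with a Phrygian half cadence (weaker) and phrase 2 with an imperfect authentic cadence (stronger): antecedent + consequent = a period.
The two phrases open with different material (x / y), so the period is contrasting.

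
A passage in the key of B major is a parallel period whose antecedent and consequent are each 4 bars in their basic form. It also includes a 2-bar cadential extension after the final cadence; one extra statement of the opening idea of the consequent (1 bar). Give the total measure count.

11 measures

Basic parallel period: 4 + 4 = 8 bars.
8 (basic form) + 2 (cadential extension) + 1 (extra statement) = 11.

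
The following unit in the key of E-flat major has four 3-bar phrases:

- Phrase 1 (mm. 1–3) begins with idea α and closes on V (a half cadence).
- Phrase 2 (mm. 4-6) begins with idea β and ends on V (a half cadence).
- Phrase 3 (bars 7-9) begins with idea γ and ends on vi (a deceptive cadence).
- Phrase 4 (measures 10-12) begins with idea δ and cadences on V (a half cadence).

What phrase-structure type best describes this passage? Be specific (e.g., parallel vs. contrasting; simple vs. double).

phrase group

Phrase 4 ends with a half cadence, no stronger than phrase 2's half cadence, so the four phrases do not form a double period; nor do phrases 3–4 duplicate 1–2, so it is not a repeated period. With no phrase reaching a conclusive cadence, the passage is a phrase group.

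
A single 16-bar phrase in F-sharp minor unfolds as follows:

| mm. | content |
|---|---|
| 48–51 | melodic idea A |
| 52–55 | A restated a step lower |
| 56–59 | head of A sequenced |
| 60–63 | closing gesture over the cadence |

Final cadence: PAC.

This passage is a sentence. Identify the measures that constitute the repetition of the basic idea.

The presentation of a sentence is the basic idea (bars 48–51) plus its repetition (mm. 52-55); the repetition of the basic idea is therefore mm. 52–55.

measures 52–55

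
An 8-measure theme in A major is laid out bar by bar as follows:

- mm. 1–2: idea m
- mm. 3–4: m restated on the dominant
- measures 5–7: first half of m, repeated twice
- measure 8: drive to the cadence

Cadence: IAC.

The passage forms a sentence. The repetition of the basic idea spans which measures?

measures 3–4

The presentation of a sentence is the basic idea (mm. 1–2) plus its repetition (measures 3–4); the repetition of the basic idea is therefore measures 3–4.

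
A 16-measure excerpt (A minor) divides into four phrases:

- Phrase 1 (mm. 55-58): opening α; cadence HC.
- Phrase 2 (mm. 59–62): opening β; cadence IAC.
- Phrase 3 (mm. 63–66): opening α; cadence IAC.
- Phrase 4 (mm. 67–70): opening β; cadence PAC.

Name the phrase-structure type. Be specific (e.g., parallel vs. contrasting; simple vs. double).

Four phrases in two halves: the first half (bars 55–62) ends with an imperfect authentic cadence, the second (bars 63–70) with a perfect authentic cadence — a large antecedent–consequent pair, i.e. a double period.
Phrase 3 begins with the same material as phrase 1, making it parallel.

parallel double period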